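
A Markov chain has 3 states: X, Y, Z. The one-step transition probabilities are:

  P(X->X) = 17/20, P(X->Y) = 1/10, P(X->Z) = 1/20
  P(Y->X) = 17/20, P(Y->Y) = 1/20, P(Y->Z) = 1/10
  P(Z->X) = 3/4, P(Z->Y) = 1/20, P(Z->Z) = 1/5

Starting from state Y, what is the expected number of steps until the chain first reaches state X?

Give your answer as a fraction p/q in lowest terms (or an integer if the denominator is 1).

Let h_i = expected steps to first reach X from state i.
Boundary: h_X = 0.
First-step equations for the other states:
  h_Y = 1 + 17/20*h_X + 1/20*h_Y + 1/10*h_Z
  h_Z = 1 + 3/4*h_X + 1/20*h_Y + 1/5*h_Z

Substituting h_X = 0 and rearranging gives the linear system (I - Q) h = 1:
  [19/20, -1/10] . (h_Y, h_Z) = 1
  [-1/20, 4/5] . (h_Y, h_Z) = 1

Solving yields:
  h_Y = 180/151
  h_Z = 200/151

Starting state is Y, so the expected hitting time is h_Y = 180/151.

Answer: 180/151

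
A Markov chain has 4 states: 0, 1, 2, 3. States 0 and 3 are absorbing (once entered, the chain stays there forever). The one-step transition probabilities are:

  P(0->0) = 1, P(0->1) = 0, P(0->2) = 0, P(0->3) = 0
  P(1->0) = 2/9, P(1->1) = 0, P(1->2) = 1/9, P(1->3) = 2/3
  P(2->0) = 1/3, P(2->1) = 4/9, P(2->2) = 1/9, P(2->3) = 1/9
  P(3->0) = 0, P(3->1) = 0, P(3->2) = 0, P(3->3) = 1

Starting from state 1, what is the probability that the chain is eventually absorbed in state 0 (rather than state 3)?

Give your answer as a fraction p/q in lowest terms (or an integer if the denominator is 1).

Answer: 19/68

Derivation:
Let a_i = P(absorbed in 0 | start in state i).
Boundary conditions: a_0 = 1, a_3 = 0.
For each transient state i, a_i = sum_j P(i->j) * a_j:
  a_1 = 2/9*a_0 + 0*a_1 + 1/9*a_2 + 2/3*a_3
  a_2 = 1/3*a_0 + 4/9*a_1 + 1/9*a_2 + 1/9*a_3

Substituting a_0 = 1 and a_3 = 0, rearrange to (I - Q) a = r where r[i] = P(i -> 0):
  [1, -1/9] . (a_1, a_2) = 2/9
  [-4/9, 8/9] . (a_1, a_2) = 1/3

Solving yields:
  a_1 = 19/68
  a_2 = 35/68

Starting state is 1, so the absorption probability is a_1 = 19/68.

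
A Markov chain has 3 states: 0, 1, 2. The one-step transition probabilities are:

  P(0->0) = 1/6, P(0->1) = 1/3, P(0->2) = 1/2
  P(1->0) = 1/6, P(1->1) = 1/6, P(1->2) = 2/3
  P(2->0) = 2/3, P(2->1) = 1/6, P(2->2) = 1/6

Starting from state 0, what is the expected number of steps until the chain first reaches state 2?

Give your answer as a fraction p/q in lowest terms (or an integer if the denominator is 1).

Answer: 42/23

Derivation:
Let h_i = expected steps to first reach 2 from state i.
Boundary: h_2 = 0.
First-step equations for the other states:
  h_0 = 1 + 1/6*h_0 + 1/3*h_1 + 1/2*h_2
  h_1 = 1 + 1/6*h_0 + 1/6*h_1 + 2/3*h_2

Substituting h_2 = 0 and rearranging gives the linear system (I - Q) h = 1:
  [5/6, -1/3] . (h_0, h_1) = 1
  [-1/6, 5/6] . (h_0, h_1) = 1

Solving yields:
  h_0 = 42/23
  h_1 = 36/23

Starting state is 0, so the expected hitting time is h_0 = 42/23.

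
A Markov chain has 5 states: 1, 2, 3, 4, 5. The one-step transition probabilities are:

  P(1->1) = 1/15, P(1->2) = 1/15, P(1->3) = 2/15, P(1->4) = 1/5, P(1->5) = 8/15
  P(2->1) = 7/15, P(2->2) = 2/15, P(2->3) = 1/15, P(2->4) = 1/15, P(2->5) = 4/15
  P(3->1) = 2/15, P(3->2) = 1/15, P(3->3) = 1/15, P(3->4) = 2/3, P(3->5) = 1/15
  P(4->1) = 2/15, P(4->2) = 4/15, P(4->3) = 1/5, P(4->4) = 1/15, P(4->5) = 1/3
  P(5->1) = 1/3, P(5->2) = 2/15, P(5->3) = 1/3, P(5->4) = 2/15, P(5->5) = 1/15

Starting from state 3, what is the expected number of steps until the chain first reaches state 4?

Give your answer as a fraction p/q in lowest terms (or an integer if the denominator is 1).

Let h_i = expected steps to first reach 4 from state i.
Boundary: h_4 = 0.
First-step equations for the other states:
  h_1 = 1 + 1/15*h_1 + 1/15*h_2 + 2/15*h_3 + 1/5*h_4 + 8/15*h_5
  h_2 = 1 + 7/15*h_1 + 2/15*h_2 + 1/15*h_3 + 1/15*h_4 + 4/15*h_5
  h_3 = 1 + 2/15*h_1 + 1/15*h_2 + 1/15*h_3 + 2/3*h_4 + 1/15*h_5
  h_5 = 1 + 1/3*h_1 + 2/15*h_2 + 1/3*h_3 + 2/15*h_4 + 1/15*h_5

Substituting h_4 = 0 and rearranging gives the linear system (I - Q) h = 1:
  [14/15, -1/15, -2/15, -8/15] . (h_1, h_2, h_3, h_5) = 1
  [-7/15, 13/15, -1/15, -4/15] . (h_1, h_2, h_3, h_5) = 1
  [-2/15, -1/15, 14/15, -1/15] . (h_1, h_2, h_3, h_5) = 1
  [-1/3, -2/15, -1/3, 14/15] . (h_1, h_2, h_3, h_5) = 1

Solving yields:
  h_1 = 15837/3950
  h_2 = 9309/1975
  h_3 = 8949/3950
  h_5 = 7872/1975

Starting state is 3, so the expected hitting time is h_3 = 8949/3950.

Answer: 8949/3950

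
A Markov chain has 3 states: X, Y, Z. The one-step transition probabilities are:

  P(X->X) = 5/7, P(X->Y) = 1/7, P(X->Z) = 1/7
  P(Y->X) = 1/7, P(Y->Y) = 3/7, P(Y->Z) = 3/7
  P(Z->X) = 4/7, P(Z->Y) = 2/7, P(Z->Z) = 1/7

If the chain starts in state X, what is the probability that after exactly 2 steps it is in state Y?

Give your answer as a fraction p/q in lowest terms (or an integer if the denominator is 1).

Computing P^2 by repeated multiplication:
P^1 =
  X: [5/7, 1/7, 1/7]
  Y: [1/7, 3/7, 3/7]
  Z: [4/7, 2/7, 1/7]
P^2 =
  X: [30/49, 10/49, 9/49]
  Y: [20/49, 16/49, 13/49]
  Z: [26/49, 12/49, 11/49]

(P^2)[X -> Y] = 10/49

Answer: 10/49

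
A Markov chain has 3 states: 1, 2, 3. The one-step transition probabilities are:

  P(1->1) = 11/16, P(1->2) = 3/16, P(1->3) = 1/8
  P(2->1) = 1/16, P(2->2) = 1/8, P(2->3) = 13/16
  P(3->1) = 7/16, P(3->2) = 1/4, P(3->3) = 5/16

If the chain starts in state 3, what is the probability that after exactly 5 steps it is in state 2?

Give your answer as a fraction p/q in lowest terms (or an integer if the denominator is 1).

Answer: 12805/65536

Derivation:
Computing P^5 by repeated multiplication:
P^1 =
  1: [11/16, 3/16, 1/8]
  2: [1/16, 1/8, 13/16]
  3: [7/16, 1/4, 5/16]
P^2 =
  1: [69/128, 47/256, 71/256]
  2: [13/32, 59/256, 93/256]
  3: [29/64, 49/256, 91/256]
P^3 =
  1: [1031/2048, 99/512, 621/2048]
  2: [927/2048, 401/2048, 45/128]
  3: [981/2048, 405/2048, 331/1024]
P^4 =
  1: [4021/8192, 6369/32768, 10315/32768]
  2: [7819/16384, 6463/32768, 10667/32768]
  3: [7915/16384, 6401/32768, 10537/32768]
P^5 =
  1: [127749/262144, 51125/262144, 41635/131072]
  2: [126575/262144, 25627/131072, 84315/262144]
  3: [127145/262144, 12805/65536, 83779/262144]

(P^5)[3 -> 2] = 12805/65536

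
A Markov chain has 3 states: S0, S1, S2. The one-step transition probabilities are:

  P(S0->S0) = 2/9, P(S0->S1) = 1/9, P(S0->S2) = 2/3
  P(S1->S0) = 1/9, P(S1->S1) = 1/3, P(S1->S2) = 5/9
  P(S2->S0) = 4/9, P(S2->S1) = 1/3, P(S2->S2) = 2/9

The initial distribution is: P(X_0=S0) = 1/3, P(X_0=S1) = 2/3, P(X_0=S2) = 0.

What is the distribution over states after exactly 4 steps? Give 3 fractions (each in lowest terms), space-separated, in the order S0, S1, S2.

Propagating the distribution step by step (d_{t+1} = d_t * P):
d_0 = (S0=1/3, S1=2/3, S2=0)
  d_1[S0] = 1/3*2/9 + 2/3*1/9 + 0*4/9 = 4/27
  d_1[S1] = 1/3*1/9 + 2/3*1/3 + 0*1/3 = 7/27
  d_1[S2] = 1/3*2/3 + 2/3*5/9 + 0*2/9 = 16/27
d_1 = (S0=4/27, S1=7/27, S2=16/27)
  d_2[S0] = 4/27*2/9 + 7/27*1/9 + 16/27*4/9 = 79/243
  d_2[S1] = 4/27*1/9 + 7/27*1/3 + 16/27*1/3 = 73/243
  d_2[S2] = 4/27*2/3 + 7/27*5/9 + 16/27*2/9 = 91/243
d_2 = (S0=79/243, S1=73/243, S2=91/243)
  d_3[S0] = 79/243*2/9 + 73/243*1/9 + 91/243*4/9 = 595/2187
  d_3[S1] = 79/243*1/9 + 73/243*1/3 + 91/243*1/3 = 571/2187
  d_3[S2] = 79/243*2/3 + 73/243*5/9 + 91/243*2/9 = 1021/2187
d_3 = (S0=595/2187, S1=571/2187, S2=1021/2187)
  d_4[S0] = 595/2187*2/9 + 571/2187*1/9 + 1021/2187*4/9 = 5845/19683
  d_4[S1] = 595/2187*1/9 + 571/2187*1/3 + 1021/2187*1/3 = 5371/19683
  d_4[S2] = 595/2187*2/3 + 571/2187*5/9 + 1021/2187*2/9 = 8467/19683
d_4 = (S0=5845/19683, S1=5371/19683, S2=8467/19683)

Answer: 5845/19683 5371/19683 8467/19683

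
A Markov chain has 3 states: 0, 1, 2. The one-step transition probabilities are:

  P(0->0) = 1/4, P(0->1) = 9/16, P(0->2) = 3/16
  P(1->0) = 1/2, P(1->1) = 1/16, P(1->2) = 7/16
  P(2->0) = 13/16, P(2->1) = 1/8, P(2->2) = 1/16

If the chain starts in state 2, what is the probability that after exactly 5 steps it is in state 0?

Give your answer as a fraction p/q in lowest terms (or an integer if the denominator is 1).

Answer: 58925/131072

Derivation:
Computing P^5 by repeated multiplication:
P^1 =
  0: [1/4, 9/16, 3/16]
  1: [1/2, 1/16, 7/16]
  2: [13/16, 1/8, 1/16]
P^2 =
  0: [127/256, 51/256, 39/128]
  1: [131/256, 87/256, 19/128]
  2: [81/256, 121/256, 27/128]
P^3 =
  0: [965/2048, 675/2048, 51/256]
  1: [857/2048, 671/2048, 65/256]
  2: [997/2048, 479/2048, 143/512]
P^4 =
  0: [3641/8192, 159/512, 2007/8192]
  1: [3889/8192, 589/2048, 1947/8192]
  2: [1907/4096, 2649/8192, 1729/8192]
P^5 =
  0: [61007/131072, 39327/131072, 15369/65536]
  1: [59715/131072, 41251/131072, 15053/65536]
  2: [58925/131072, 40433/131072, 15857/65536]

(P^5)[2 -> 0] = 58925/131072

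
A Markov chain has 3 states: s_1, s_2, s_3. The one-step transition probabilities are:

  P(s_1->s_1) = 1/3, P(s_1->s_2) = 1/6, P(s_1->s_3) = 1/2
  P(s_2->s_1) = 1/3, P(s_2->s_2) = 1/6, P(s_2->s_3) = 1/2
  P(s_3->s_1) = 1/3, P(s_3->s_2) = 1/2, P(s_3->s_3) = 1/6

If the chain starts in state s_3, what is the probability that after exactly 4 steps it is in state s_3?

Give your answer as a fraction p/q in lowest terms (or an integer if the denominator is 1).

Computing P^4 by repeated multiplication:
P^1 =
  s_1: [1/3, 1/6, 1/2]
  s_2: [1/3, 1/6, 1/2]
  s_3: [1/3, 1/2, 1/6]
P^2 =
  s_1: [1/3, 1/3, 1/3]
  s_2: [1/3, 1/3, 1/3]
  s_3: [1/3, 2/9, 4/9]
P^3 =
  s_1: [1/3, 5/18, 7/18]
  s_2: [1/3, 5/18, 7/18]
  s_3: [1/3, 17/54, 19/54]
P^4 =
  s_1: [1/3, 8/27, 10/27]
  s_2: [1/3, 8/27, 10/27]
  s_3: [1/3, 23/81, 31/81]

(P^4)[s_3 -> s_3] = 31/81

Answer: 31/81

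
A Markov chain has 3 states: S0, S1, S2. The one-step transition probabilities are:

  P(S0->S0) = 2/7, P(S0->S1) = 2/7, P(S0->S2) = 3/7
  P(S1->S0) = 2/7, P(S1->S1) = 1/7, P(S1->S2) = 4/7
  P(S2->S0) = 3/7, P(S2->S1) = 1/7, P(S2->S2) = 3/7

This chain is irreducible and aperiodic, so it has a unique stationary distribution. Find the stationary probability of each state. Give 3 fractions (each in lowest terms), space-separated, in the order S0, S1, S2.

The stationary distribution satisfies pi = pi * P, i.e.:
  pi_S0 = 2/7*pi_S0 + 2/7*pi_S1 + 3/7*pi_S2
  pi_S1 = 2/7*pi_S0 + 1/7*pi_S1 + 1/7*pi_S2
  pi_S2 = 3/7*pi_S0 + 4/7*pi_S1 + 3/7*pi_S2
with normalization: pi_S0 + pi_S1 + pi_S2 = 1.

Using the first 2 balance equations plus normalization, the linear system A*pi = b is:
  [-5/7, 2/7, 3/7] . pi = 0
  [2/7, -6/7, 1/7] . pi = 0
  [1, 1, 1] . pi = 1

Solving yields:
  pi_S0 = 20/57
  pi_S1 = 11/57
  pi_S2 = 26/57

Verification (pi * P):
  20/57*2/7 + 11/57*2/7 + 26/57*3/7 = 20/57 = pi_S0  (ok)
  20/57*2/7 + 11/57*1/7 + 26/57*1/7 = 11/57 = pi_S1  (ok)
  20/57*3/7 + 11/57*4/7 + 26/57*3/7 = 26/57 = pi_S2  (ok)

Answer: 20/57 11/57 26/57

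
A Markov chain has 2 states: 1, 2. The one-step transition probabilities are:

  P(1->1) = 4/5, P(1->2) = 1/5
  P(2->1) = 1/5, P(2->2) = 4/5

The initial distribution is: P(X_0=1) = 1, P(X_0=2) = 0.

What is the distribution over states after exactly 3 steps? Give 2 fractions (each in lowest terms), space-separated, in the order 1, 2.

Answer: 76/125 49/125

Derivation:
Propagating the distribution step by step (d_{t+1} = d_t * P):
d_0 = (1=1, 2=0)
  d_1[1] = 1*4/5 + 0*1/5 = 4/5
  d_1[2] = 1*1/5 + 0*4/5 = 1/5
d_1 = (1=4/5, 2=1/5)
  d_2[1] = 4/5*4/5 + 1/5*1/5 = 17/25
  d_2[2] = 4/5*1/5 + 1/5*4/5 = 8/25
d_2 = (1=17/25, 2=8/25)
  d_3[1] = 17/25*4/5 + 8/25*1/5 = 76/125
  d_3[2] = 17/25*1/5 + 8/25*4/5 = 49/125
d_3 = (1=76/125, 2=49/125)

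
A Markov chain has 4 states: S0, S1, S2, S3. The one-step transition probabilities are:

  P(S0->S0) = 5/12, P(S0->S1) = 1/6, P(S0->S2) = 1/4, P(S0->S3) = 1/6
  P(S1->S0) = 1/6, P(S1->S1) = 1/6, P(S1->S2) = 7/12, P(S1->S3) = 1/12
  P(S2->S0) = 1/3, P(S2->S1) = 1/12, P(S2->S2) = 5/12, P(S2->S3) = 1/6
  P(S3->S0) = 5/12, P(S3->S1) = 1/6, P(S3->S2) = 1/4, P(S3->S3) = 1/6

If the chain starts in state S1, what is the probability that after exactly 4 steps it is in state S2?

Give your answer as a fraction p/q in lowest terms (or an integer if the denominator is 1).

Computing P^4 by repeated multiplication:
P^1 =
  S0: [5/12, 1/6, 1/4, 1/6]
  S1: [1/6, 1/6, 7/12, 1/12]
  S2: [1/3, 1/12, 5/12, 1/6]
  S3: [5/12, 1/6, 1/4, 1/6]
P^2 =
  S0: [17/48, 7/48, 25/72, 11/72]
  S1: [47/144, 17/144, 29/72, 11/72]
  S2: [13/36, 19/144, 25/72, 23/144]
  S3: [17/48, 7/48, 25/72, 11/72]
P^3 =
  S0: [607/1728, 119/864, 77/216, 89/576]
  S1: [611/1728, 115/864, 77/216, 271/1728]
  S2: [613/1728, 119/864, 19/54, 269/1728]
  S3: [607/1728, 119/864, 77/216, 89/576]
P^4 =
  S0: [3655/10368, 355/2592, 307/864, 1609/10368]
  S1: [3667/10368, 355/2592, 917/2592, 1613/10368]
  S2: [3659/10368, 89/648, 919/2592, 1609/10368]
  S3: [3655/10368, 355/2592, 307/864, 1609/10368]

(P^4)[S1 -> S2] = 917/2592

Answer: 917/2592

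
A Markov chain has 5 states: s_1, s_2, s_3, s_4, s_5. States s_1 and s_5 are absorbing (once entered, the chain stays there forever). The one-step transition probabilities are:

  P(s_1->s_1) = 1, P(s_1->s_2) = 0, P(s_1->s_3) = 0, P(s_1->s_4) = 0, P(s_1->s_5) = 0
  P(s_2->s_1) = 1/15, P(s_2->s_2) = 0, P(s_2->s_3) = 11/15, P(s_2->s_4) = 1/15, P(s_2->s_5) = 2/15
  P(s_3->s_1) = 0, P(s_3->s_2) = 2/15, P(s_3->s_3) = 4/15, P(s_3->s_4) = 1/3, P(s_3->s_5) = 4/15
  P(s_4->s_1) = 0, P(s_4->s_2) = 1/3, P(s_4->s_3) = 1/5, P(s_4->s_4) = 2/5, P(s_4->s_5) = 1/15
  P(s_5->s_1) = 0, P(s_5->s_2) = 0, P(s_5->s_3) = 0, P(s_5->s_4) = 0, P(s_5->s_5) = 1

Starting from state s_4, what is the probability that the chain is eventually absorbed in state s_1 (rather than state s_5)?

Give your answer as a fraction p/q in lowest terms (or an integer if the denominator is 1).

Let a_i = P(absorbed in s_1 | start in state i).
Boundary conditions: a_s_1 = 1, a_s_5 = 0.
For each transient state i, a_i = sum_j P(i->j) * a_j:
  a_s_2 = 1/15*a_s_1 + 0*a_s_2 + 11/15*a_s_3 + 1/15*a_s_4 + 2/15*a_s_5
  a_s_3 = 0*a_s_1 + 2/15*a_s_2 + 4/15*a_s_3 + 1/3*a_s_4 + 4/15*a_s_5
  a_s_4 = 0*a_s_1 + 1/3*a_s_2 + 1/5*a_s_3 + 2/5*a_s_4 + 1/15*a_s_5

Substituting a_s_1 = 1 and a_s_5 = 0, rearrange to (I - Q) a = r where r[i] = P(i -> s_1):
  [1, -11/15, -1/15] . (a_s_2, a_s_3, a_s_4) = 1/15
  [-2/15, 11/15, -1/3] . (a_s_2, a_s_3, a_s_4) = 0
  [-1/3, -1/5, 3/5] . (a_s_2, a_s_3, a_s_4) = 0

Solving yields:
  a_s_2 = 14/121
  a_s_3 = 43/726
  a_s_4 = 61/726

Starting state is s_4, so the absorption probability is a_s_4 = 61/726.

Answer: 61/726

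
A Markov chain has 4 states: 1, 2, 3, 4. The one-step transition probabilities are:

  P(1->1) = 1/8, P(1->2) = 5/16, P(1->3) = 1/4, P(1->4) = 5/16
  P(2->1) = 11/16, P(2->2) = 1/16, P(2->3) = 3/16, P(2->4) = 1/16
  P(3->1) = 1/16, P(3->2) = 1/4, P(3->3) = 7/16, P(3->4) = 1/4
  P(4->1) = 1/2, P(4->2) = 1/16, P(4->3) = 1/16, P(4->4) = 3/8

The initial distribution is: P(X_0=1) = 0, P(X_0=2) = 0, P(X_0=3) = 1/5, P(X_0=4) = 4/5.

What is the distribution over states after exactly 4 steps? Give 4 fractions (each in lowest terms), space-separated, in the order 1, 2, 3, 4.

Propagating the distribution step by step (d_{t+1} = d_t * P):
d_0 = (1=0, 2=0, 3=1/5, 4=4/5)
  d_1[1] = 0*1/8 + 0*11/16 + 1/5*1/16 + 4/5*1/2 = 33/80
  d_1[2] = 0*5/16 + 0*1/16 + 1/5*1/4 + 4/5*1/16 = 1/10
  d_1[3] = 0*1/4 + 0*3/16 + 1/5*7/16 + 4/5*1/16 = 11/80
  d_1[4] = 0*5/16 + 0*1/16 + 1/5*1/4 + 4/5*3/8 = 7/20
d_1 = (1=33/80, 2=1/10, 3=11/80, 4=7/20)
  d_2[1] = 33/80*1/8 + 1/10*11/16 + 11/80*1/16 + 7/20*1/2 = 389/1280
  d_2[2] = 33/80*5/16 + 1/10*1/16 + 11/80*1/4 + 7/20*1/16 = 49/256
  d_2[3] = 33/80*1/4 + 1/10*3/16 + 11/80*7/16 + 7/20*1/16 = 261/1280
  d_2[4] = 33/80*5/16 + 1/10*1/16 + 11/80*1/4 + 7/20*3/8 = 77/256
d_2 = (1=389/1280, 2=49/256, 3=261/1280, 4=77/256)
  d_3[1] = 389/1280*1/8 + 49/256*11/16 + 261/1280*1/16 + 77/256*1/2 = 3407/10240
  d_3[2] = 389/1280*5/16 + 49/256*1/16 + 261/1280*1/4 + 77/256*1/16 = 3619/20480
  d_3[3] = 389/1280*1/4 + 49/256*3/16 + 261/1280*7/16 + 77/256*1/16 = 4503/20480
  d_3[4] = 389/1280*5/16 + 49/256*1/16 + 261/1280*1/4 + 77/256*3/8 = 693/2560
d_3 = (1=3407/10240, 2=3619/20480, 3=4503/20480, 4=693/2560)
  d_4[1] = 3407/10240*1/8 + 3619/20480*11/16 + 4503/20480*1/16 + 693/2560*1/2 = 25573/81920
  d_4[2] = 3407/10240*5/16 + 3619/20480*1/16 + 4503/20480*1/4 + 693/2560*1/16 = 12249/65536
  d_4[3] = 3407/10240*1/4 + 3619/20480*3/16 + 4503/20480*7/16 + 693/2560*1/16 = 37589/163840
  d_4[4] = 3407/10240*5/16 + 3619/20480*1/16 + 4503/20480*1/4 + 693/2560*3/8 = 17793/65536
d_4 = (1=25573/81920, 2=12249/65536, 3=37589/163840, 4=17793/65536)

Answer: 25573/81920 12249/65536 37589/163840 17793/65536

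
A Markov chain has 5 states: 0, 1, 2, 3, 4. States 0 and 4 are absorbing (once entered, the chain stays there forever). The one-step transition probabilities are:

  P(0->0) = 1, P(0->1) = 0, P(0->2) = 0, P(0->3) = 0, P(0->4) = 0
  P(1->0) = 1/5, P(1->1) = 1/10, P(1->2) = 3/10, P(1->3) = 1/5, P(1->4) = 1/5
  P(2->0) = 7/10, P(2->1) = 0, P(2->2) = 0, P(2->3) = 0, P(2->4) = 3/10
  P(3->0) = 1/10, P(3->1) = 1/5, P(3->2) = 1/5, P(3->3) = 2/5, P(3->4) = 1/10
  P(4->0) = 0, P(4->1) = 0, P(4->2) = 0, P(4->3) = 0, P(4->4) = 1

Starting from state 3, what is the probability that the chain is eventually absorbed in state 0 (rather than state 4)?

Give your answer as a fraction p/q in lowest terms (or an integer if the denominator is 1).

Let a_i = P(absorbed in 0 | start in state i).
Boundary conditions: a_0 = 1, a_4 = 0.
For each transient state i, a_i = sum_j P(i->j) * a_j:
  a_1 = 1/5*a_0 + 1/10*a_1 + 3/10*a_2 + 1/5*a_3 + 1/5*a_4
  a_2 = 7/10*a_0 + 0*a_1 + 0*a_2 + 0*a_3 + 3/10*a_4
  a_3 = 1/10*a_0 + 1/5*a_1 + 1/5*a_2 + 2/5*a_3 + 1/10*a_4

Substituting a_0 = 1 and a_4 = 0, rearrange to (I - Q) a = r where r[i] = P(i -> 0):
  [9/10, -3/10, -1/5] . (a_1, a_2, a_3) = 1/5
  [0, 1, 0] . (a_1, a_2, a_3) = 7/10
  [-1/5, -1/5, 3/5] . (a_1, a_2, a_3) = 1/10

Solving yields:
  a_1 = 147/250
  a_2 = 7/10
  a_3 = 149/250

Starting state is 3, so the absorption probability is a_3 = 149/250.

Answer: 149/250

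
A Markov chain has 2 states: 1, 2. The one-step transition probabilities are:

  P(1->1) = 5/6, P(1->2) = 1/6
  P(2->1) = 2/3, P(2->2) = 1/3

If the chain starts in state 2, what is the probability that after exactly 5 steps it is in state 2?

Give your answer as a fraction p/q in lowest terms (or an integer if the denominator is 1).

Computing P^5 by repeated multiplication:
P^1 =
  1: [5/6, 1/6]
  2: [2/3, 1/3]
P^2 =
  1: [29/36, 7/36]
  2: [7/9, 2/9]
P^3 =
  1: [173/216, 43/216]
  2: [43/54, 11/54]
P^4 =
  1: [1037/1296, 259/1296]
  2: [259/324, 65/324]
P^5 =
  1: [6221/7776, 1555/7776]
  2: [1555/1944, 389/1944]

(P^5)[2 -> 2] = 389/1944

Answer: 389/1944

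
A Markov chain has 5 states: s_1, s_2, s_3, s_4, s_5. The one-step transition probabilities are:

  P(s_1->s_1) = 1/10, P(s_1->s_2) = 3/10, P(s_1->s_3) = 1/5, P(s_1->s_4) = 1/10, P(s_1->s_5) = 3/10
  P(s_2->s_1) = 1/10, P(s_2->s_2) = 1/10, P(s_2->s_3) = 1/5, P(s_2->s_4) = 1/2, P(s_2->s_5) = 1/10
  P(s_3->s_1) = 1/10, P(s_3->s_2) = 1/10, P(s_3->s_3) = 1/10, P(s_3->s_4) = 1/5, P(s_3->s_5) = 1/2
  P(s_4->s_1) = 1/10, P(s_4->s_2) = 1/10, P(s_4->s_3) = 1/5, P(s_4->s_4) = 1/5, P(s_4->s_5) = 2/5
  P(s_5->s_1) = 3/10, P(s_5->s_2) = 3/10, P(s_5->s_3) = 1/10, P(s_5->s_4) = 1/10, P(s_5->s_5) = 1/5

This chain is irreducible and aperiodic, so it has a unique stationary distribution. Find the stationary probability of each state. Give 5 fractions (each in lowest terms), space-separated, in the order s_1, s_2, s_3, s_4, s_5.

Answer: 1125/7156 675/3578 1115/7156 1519/7156 2047/7156

Derivation:
The stationary distribution satisfies pi = pi * P, i.e.:
  pi_s_1 = 1/10*pi_s_1 + 1/10*pi_s_2 + 1/10*pi_s_3 + 1/10*pi_s_4 + 3/10*pi_s_5
  pi_s_2 = 3/10*pi_s_1 + 1/10*pi_s_2 + 1/10*pi_s_3 + 1/10*pi_s_4 + 3/10*pi_s_5
  pi_s_3 = 1/5*pi_s_1 + 1/5*pi_s_2 + 1/10*pi_s_3 + 1/5*pi_s_4 + 1/10*pi_s_5
  pi_s_4 = 1/10*pi_s_1 + 1/2*pi_s_2 + 1/5*pi_s_3 + 1/5*pi_s_4 + 1/10*pi_s_5
  pi_s_5 = 3/10*pi_s_1 + 1/10*pi_s_2 + 1/2*pi_s_3 + 2/5*pi_s_4 + 1/5*pi_s_5
with normalization: pi_s_1 + pi_s_2 + pi_s_3 + pi_s_4 + pi_s_5 = 1.

Using the first 4 balance equations plus normalization, the linear system A*pi = b is:
  [-9/10, 1/10, 1/10, 1/10, 3/10] . pi = 0
  [3/10, -9/10, 1/10, 1/10, 3/10] . pi = 0
  [1/5, 1/5, -9/10, 1/5, 1/10] . pi = 0
  [1/10, 1/2, 1/5, -4/5, 1/10] . pi = 0
  [1, 1, 1, 1, 1] . pi = 1

Solving yields:
  pi_s_1 = 1125/7156
  pi_s_2 = 675/3578
  pi_s_3 = 1115/7156
  pi_s_4 = 1519/7156
  pi_s_5 = 2047/7156

Verification (pi * P):
  1125/7156*1/10 + 675/3578*1/10 + 1115/7156*1/10 + 1519/7156*1/10 + 2047/7156*3/10 = 1125/7156 = pi_s_1  (ok)
  1125/7156*3/10 + 675/3578*1/10 + 1115/7156*1/10 + 1519/7156*1/10 + 2047/7156*3/10 = 675/3578 = pi_s_2  (ok)
  1125/7156*1/5 + 675/3578*1/5 + 1115/7156*1/10 + 1519/7156*1/5 + 2047/7156*1/10 = 1115/7156 = pi_s_3  (ok)
  1125/7156*1/10 + 675/3578*1/2 + 1115/7156*1/5 + 1519/7156*1/5 + 2047/7156*1/10 = 1519/7156 = pi_s_4  (ok)
  1125/7156*3/10 + 675/3578*1/10 + 1115/7156*1/2 + 1519/7156*2/5 + 2047/7156*1/5 = 2047/7156 = pi_s_5  (ok)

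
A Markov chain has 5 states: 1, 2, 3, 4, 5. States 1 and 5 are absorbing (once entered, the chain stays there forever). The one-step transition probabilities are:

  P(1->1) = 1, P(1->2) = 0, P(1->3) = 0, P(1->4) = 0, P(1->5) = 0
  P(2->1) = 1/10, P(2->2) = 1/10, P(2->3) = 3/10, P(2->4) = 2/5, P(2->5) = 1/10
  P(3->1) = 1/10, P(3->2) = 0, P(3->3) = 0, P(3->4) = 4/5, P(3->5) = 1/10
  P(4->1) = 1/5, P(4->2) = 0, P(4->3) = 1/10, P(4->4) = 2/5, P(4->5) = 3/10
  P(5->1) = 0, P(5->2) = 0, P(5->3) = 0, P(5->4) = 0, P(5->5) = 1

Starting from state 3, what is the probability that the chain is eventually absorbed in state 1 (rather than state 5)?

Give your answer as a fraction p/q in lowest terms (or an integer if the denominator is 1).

Let a_i = P(absorbed in 1 | start in state i).
Boundary conditions: a_1 = 1, a_5 = 0.
For each transient state i, a_i = sum_j P(i->j) * a_j:
  a_2 = 1/10*a_1 + 1/10*a_2 + 3/10*a_3 + 2/5*a_4 + 1/10*a_5
  a_3 = 1/10*a_1 + 0*a_2 + 0*a_3 + 4/5*a_4 + 1/10*a_5
  a_4 = 1/5*a_1 + 0*a_2 + 1/10*a_3 + 2/5*a_4 + 3/10*a_5

Substituting a_1 = 1 and a_5 = 0, rearrange to (I - Q) a = r where r[i] = P(i -> 1):
  [9/10, -3/10, -2/5] . (a_2, a_3, a_4) = 1/10
  [0, 1, -4/5] . (a_2, a_3, a_4) = 1/10
  [0, -1/10, 3/5] . (a_2, a_3, a_4) = 1/5

Solving yields:
  a_2 = 101/234
  a_3 = 11/26
  a_4 = 21/52

Starting state is 3, so the absorption probability is a_3 = 11/26.

Answer: 11/26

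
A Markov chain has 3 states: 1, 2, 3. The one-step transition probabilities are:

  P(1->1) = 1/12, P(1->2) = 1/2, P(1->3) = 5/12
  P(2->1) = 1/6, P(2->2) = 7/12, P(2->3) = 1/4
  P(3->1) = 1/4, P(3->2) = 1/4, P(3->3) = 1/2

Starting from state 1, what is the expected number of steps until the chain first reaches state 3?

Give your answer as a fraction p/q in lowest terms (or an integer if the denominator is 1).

Answer: 132/43

Derivation:
Let h_i = expected steps to first reach 3 from state i.
Boundary: h_3 = 0.
First-step equations for the other states:
  h_1 = 1 + 1/12*h_1 + 1/2*h_2 + 5/12*h_3
  h_2 = 1 + 1/6*h_1 + 7/12*h_2 + 1/4*h_3

Substituting h_3 = 0 and rearranging gives the linear system (I - Q) h = 1:
  [11/12, -1/2] . (h_1, h_2) = 1
  [-1/6, 5/12] . (h_1, h_2) = 1

Solving yields:
  h_1 = 132/43
  h_2 = 156/43

Starting state is 1, so the expected hitting time is h_1 = 132/43.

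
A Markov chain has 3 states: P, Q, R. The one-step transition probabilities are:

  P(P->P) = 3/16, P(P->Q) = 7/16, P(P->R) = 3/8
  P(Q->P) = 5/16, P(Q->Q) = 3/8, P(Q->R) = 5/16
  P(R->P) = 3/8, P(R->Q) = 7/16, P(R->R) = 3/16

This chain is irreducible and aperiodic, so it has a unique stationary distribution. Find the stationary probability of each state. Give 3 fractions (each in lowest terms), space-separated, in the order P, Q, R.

Answer: 5/17 7/17 5/17

Derivation:
The stationary distribution satisfies pi = pi * P, i.e.:
  pi_P = 3/16*pi_P + 5/16*pi_Q + 3/8*pi_R
  pi_Q = 7/16*pi_P + 3/8*pi_Q + 7/16*pi_R
  pi_R = 3/8*pi_P + 5/16*pi_Q + 3/16*pi_R
with normalization: pi_P + pi_Q + pi_R = 1.

Using the first 2 balance equations plus normalization, the linear system A*pi = b is:
  [-13/16, 5/16, 3/8] . pi = 0
  [7/16, -5/8, 7/16] . pi = 0
  [1, 1, 1] . pi = 1

Solving yields:
  pi_P = 5/17
  pi_Q = 7/17
  pi_R = 5/17

Verification (pi * P):
  5/17*3/16 + 7/17*5/16 + 5/17*3/8 = 5/17 = pi_P  (ok)
  5/17*7/16 + 7/17*3/8 + 5/17*7/16 = 7/17 = pi_Q  (ok)
  5/17*3/8 + 7/17*5/16 + 5/17*3/16 = 5/17 = pi_R  (ok)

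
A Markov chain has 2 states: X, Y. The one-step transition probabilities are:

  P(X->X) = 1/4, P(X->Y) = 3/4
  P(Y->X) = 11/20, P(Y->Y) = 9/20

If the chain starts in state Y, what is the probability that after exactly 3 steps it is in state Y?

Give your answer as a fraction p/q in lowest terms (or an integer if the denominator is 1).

Computing P^3 by repeated multiplication:
P^1 =
  X: [1/4, 3/4]
  Y: [11/20, 9/20]
P^2 =
  X: [19/40, 21/40]
  Y: [77/200, 123/200]
P^3 =
  X: [163/400, 237/400]
  Y: [869/2000, 1131/2000]

(P^3)[Y -> Y] = 1131/2000

Answer: 1131/2000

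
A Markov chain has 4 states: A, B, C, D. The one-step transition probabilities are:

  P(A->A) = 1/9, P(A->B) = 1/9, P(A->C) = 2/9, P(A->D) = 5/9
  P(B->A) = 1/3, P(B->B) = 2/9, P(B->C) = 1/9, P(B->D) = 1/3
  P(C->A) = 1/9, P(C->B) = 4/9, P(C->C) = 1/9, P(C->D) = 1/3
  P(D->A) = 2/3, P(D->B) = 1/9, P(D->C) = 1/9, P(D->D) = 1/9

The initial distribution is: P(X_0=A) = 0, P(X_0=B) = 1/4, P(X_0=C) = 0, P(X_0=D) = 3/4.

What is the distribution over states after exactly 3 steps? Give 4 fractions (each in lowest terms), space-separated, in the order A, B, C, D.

Propagating the distribution step by step (d_{t+1} = d_t * P):
d_0 = (A=0, B=1/4, C=0, D=3/4)
  d_1[A] = 0*1/9 + 1/4*1/3 + 0*1/9 + 3/4*2/3 = 7/12
  d_1[B] = 0*1/9 + 1/4*2/9 + 0*4/9 + 3/4*1/9 = 5/36
  d_1[C] = 0*2/9 + 1/4*1/9 + 0*1/9 + 3/4*1/9 = 1/9
  d_1[D] = 0*5/9 + 1/4*1/3 + 0*1/3 + 3/4*1/9 = 1/6
d_1 = (A=7/12, B=5/36, C=1/9, D=1/6)
  d_2[A] = 7/12*1/9 + 5/36*1/3 + 1/9*1/9 + 1/6*2/3 = 19/81
  d_2[B] = 7/12*1/9 + 5/36*2/9 + 1/9*4/9 + 1/6*1/9 = 53/324
  d_2[C] = 7/12*2/9 + 5/36*1/9 + 1/9*1/9 + 1/6*1/9 = 19/108
  d_2[D] = 7/12*5/9 + 5/36*1/3 + 1/9*1/3 + 1/6*1/9 = 23/54
d_2 = (A=19/81, B=53/324, C=19/108, D=23/54)
  d_3[A] = 19/81*1/9 + 53/324*1/3 + 19/108*1/9 + 23/54*2/3 = 280/729
  d_3[B] = 19/81*1/9 + 53/324*2/9 + 19/108*4/9 + 23/54*1/9 = 137/729
  d_3[C] = 19/81*2/9 + 53/324*1/9 + 19/108*1/9 + 23/54*1/9 = 100/729
  d_3[D] = 19/81*5/9 + 53/324*1/3 + 19/108*1/3 + 23/54*1/9 = 212/729
d_3 = (A=280/729, B=137/729, C=100/729, D=212/729)

Answer: 280/729 137/729 100/729 212/729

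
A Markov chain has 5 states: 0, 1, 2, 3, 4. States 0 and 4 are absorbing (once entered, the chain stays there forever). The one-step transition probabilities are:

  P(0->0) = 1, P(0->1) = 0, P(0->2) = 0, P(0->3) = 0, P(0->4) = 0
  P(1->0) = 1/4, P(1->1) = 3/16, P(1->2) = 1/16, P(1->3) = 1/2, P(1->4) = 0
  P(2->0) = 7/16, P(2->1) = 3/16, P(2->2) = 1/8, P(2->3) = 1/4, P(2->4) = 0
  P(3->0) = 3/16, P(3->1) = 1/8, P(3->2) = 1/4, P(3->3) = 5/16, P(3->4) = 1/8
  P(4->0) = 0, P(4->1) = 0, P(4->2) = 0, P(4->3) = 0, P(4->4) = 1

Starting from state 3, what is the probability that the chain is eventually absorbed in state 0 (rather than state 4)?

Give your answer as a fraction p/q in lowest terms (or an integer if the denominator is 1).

Let a_i = P(absorbed in 0 | start in state i).
Boundary conditions: a_0 = 1, a_4 = 0.
For each transient state i, a_i = sum_j P(i->j) * a_j:
  a_1 = 1/4*a_0 + 3/16*a_1 + 1/16*a_2 + 1/2*a_3 + 0*a_4
  a_2 = 7/16*a_0 + 3/16*a_1 + 1/8*a_2 + 1/4*a_3 + 0*a_4
  a_3 = 3/16*a_0 + 1/8*a_1 + 1/4*a_2 + 5/16*a_3 + 1/8*a_4

Substituting a_0 = 1 and a_4 = 0, rearrange to (I - Q) a = r where r[i] = P(i -> 0):
  [13/16, -1/16, -1/2] . (a_1, a_2, a_3) = 1/4
  [-3/16, 7/8, -1/4] . (a_1, a_2, a_3) = 7/16
  [-1/8, -1/4, 11/16] . (a_1, a_2, a_3) = 3/16

Solving yields:
  a_1 = 1201/1433
  a_2 = 1281/1433
  a_3 = 1075/1433

Starting state is 3, so the absorption probability is a_3 = 1075/1433.

Answer: 1075/1433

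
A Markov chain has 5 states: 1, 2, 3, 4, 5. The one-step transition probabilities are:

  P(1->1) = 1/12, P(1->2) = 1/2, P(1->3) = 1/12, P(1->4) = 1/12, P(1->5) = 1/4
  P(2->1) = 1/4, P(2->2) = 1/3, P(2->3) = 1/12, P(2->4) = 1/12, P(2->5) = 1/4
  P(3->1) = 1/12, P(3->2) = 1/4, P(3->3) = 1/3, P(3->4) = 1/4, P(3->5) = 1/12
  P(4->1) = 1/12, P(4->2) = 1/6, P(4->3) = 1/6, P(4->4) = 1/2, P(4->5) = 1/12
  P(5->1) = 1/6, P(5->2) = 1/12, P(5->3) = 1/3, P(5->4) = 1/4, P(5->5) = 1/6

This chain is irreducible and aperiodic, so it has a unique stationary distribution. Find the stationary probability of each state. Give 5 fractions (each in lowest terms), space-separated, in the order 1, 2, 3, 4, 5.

Answer: 870/6209 1608/6209 171/887 217/887 145/887

Derivation:
The stationary distribution satisfies pi = pi * P, i.e.:
  pi_1 = 1/12*pi_1 + 1/4*pi_2 + 1/12*pi_3 + 1/12*pi_4 + 1/6*pi_5
  pi_2 = 1/2*pi_1 + 1/3*pi_2 + 1/4*pi_3 + 1/6*pi_4 + 1/12*pi_5
  pi_3 = 1/12*pi_1 + 1/12*pi_2 + 1/3*pi_3 + 1/6*pi_4 + 1/3*pi_5
  pi_4 = 1/12*pi_1 + 1/12*pi_2 + 1/4*pi_3 + 1/2*pi_4 + 1/4*pi_5
  pi_5 = 1/4*pi_1 + 1/4*pi_2 + 1/12*pi_3 + 1/12*pi_4 + 1/6*pi_5
with normalization: pi_1 + pi_2 + pi_3 + pi_4 + pi_5 = 1.

Using the first 4 balance equations plus normalization, the linear system A*pi = b is:
  [-11/12, 1/4, 1/12, 1/12, 1/6] . pi = 0
  [1/2, -2/3, 1/4, 1/6, 1/12] . pi = 0
  [1/12, 1/12, -2/3, 1/6, 1/3] . pi = 0
  [1/12, 1/12, 1/4, -1/2, 1/4] . pi = 0
  [1, 1, 1, 1, 1] . pi = 1

Solving yields:
  pi_1 = 870/6209
  pi_2 = 1608/6209
  pi_3 = 171/887
  pi_4 = 217/887
  pi_5 = 145/887

Verification (pi * P):
  870/6209*1/12 + 1608/6209*1/4 + 171/887*1/12 + 217/887*1/12 + 145/887*1/6 = 870/6209 = pi_1  (ok)
  870/6209*1/2 + 1608/6209*1/3 + 171/887*1/4 + 217/887*1/6 + 145/887*1/12 = 1608/6209 = pi_2  (ok)
  870/6209*1/12 + 1608/6209*1/12 + 171/887*1/3 + 217/887*1/6 + 145/887*1/3 = 171/887 = pi_3  (ok)
  870/6209*1/12 + 1608/6209*1/12 + 171/887*1/4 + 217/887*1/2 + 145/887*1/4 = 217/887 = pi_4  (ok)
  870/6209*1/4 + 1608/6209*1/4 + 171/887*1/12 + 217/887*1/12 + 145/887*1/6 = 145/887 = pi_5  (ok)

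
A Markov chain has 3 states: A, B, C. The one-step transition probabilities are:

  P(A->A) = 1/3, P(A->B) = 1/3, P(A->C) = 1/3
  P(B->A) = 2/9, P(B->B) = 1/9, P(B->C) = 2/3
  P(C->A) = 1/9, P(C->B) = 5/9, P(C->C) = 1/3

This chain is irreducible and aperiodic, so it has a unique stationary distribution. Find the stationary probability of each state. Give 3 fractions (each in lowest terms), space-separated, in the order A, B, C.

The stationary distribution satisfies pi = pi * P, i.e.:
  pi_A = 1/3*pi_A + 2/9*pi_B + 1/9*pi_C
  pi_B = 1/3*pi_A + 1/9*pi_B + 5/9*pi_C
  pi_C = 1/3*pi_A + 2/3*pi_B + 1/3*pi_C
with normalization: pi_A + pi_B + pi_C = 1.

Using the first 2 balance equations plus normalization, the linear system A*pi = b is:
  [-2/3, 2/9, 1/9] . pi = 0
  [1/3, -8/9, 5/9] . pi = 0
  [1, 1, 1] . pi = 1

Solving yields:
  pi_A = 6/31
  pi_B = 11/31
  pi_C = 14/31

Verification (pi * P):
  6/31*1/3 + 11/31*2/9 + 14/31*1/9 = 6/31 = pi_A  (ok)
  6/31*1/3 + 11/31*1/9 + 14/31*5/9 = 11/31 = pi_B  (ok)
  6/31*1/3 + 11/31*2/3 + 14/31*1/3 = 14/31 = pi_C  (ok)

Answer: 6/31 11/31 14/31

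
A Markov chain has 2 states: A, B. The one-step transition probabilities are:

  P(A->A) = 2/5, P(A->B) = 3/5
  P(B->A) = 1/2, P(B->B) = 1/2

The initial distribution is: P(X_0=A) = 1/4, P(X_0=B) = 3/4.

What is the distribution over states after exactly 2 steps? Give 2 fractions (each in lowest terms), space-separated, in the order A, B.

Answer: 181/400 219/400

Derivation:
Propagating the distribution step by step (d_{t+1} = d_t * P):
d_0 = (A=1/4, B=3/4)
  d_1[A] = 1/4*2/5 + 3/4*1/2 = 19/40
  d_1[B] = 1/4*3/5 + 3/4*1/2 = 21/40
d_1 = (A=19/40, B=21/40)
  d_2[A] = 19/40*2/5 + 21/40*1/2 = 181/400
  d_2[B] = 19/40*3/5 + 21/40*1/2 = 219/400
d_2 = (A=181/400, B=219/400)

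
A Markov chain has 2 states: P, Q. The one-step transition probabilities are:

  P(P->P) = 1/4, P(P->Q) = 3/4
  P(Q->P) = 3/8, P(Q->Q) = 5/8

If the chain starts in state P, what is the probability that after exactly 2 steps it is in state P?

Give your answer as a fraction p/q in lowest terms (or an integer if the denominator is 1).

Computing P^2 by repeated multiplication:
P^1 =
  P: [1/4, 3/4]
  Q: [3/8, 5/8]
P^2 =
  P: [11/32, 21/32]
  Q: [21/64, 43/64]

(P^2)[P -> P] = 11/32

Answer: 11/32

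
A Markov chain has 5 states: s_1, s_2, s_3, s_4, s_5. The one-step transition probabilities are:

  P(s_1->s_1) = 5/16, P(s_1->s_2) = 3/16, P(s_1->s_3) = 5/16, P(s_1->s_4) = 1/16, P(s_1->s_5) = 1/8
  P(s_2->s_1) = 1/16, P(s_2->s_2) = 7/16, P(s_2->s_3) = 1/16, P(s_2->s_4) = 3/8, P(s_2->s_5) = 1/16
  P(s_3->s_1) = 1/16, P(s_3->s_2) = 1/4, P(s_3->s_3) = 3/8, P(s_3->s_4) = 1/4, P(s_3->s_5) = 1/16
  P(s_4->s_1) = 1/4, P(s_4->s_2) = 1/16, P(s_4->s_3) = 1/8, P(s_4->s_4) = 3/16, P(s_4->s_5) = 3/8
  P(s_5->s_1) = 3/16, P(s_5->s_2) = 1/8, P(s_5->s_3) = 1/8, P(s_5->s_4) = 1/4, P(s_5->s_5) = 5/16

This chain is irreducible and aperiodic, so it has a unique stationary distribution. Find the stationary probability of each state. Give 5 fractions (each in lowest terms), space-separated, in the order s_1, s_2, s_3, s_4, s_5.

The stationary distribution satisfies pi = pi * P, i.e.:
  pi_s_1 = 5/16*pi_s_1 + 1/16*pi_s_2 + 1/16*pi_s_3 + 1/4*pi_s_4 + 3/16*pi_s_5
  pi_s_2 = 3/16*pi_s_1 + 7/16*pi_s_2 + 1/4*pi_s_3 + 1/16*pi_s_4 + 1/8*pi_s_5
  pi_s_3 = 5/16*pi_s_1 + 1/16*pi_s_2 + 3/8*pi_s_3 + 1/8*pi_s_4 + 1/8*pi_s_5
  pi_s_4 = 1/16*pi_s_1 + 3/8*pi_s_2 + 1/4*pi_s_3 + 3/16*pi_s_4 + 1/4*pi_s_5
  pi_s_5 = 1/8*pi_s_1 + 1/16*pi_s_2 + 1/16*pi_s_3 + 3/8*pi_s_4 + 5/16*pi_s_5
with normalization: pi_s_1 + pi_s_2 + pi_s_3 + pi_s_4 + pi_s_5 = 1.

Using the first 4 balance equations plus normalization, the linear system A*pi = b is:
  [-11/16, 1/16, 1/16, 1/4, 3/16] . pi = 0
  [3/16, -9/16, 1/4, 1/16, 1/8] . pi = 0
  [5/16, 1/16, -5/8, 1/8, 1/8] . pi = 0
  [1/16, 3/8, 1/4, -13/16, 1/4] . pi = 0
  [1, 1, 1, 1, 1] . pi = 1

Solving yields:
  pi_s_1 = 2973/17186
  pi_s_2 = 3637/17186
  pi_s_3 = 6609/34372
  pi_s_4 = 3947/17186
  pi_s_5 = 6649/34372

Verification (pi * P):
  2973/17186*5/16 + 3637/17186*1/16 + 6609/34372*1/16 + 3947/17186*1/4 + 6649/34372*3/16 = 2973/17186 = pi_s_1  (ok)
  2973/17186*3/16 + 3637/17186*7/16 + 6609/34372*1/4 + 3947/17186*1/16 + 6649/34372*1/8 = 3637/17186 = pi_s_2  (ok)
  2973/17186*5/16 + 3637/17186*1/16 + 6609/34372*3/8 + 3947/17186*1/8 + 6649/34372*1/8 = 6609/34372 = pi_s_3  (ok)
  2973/17186*1/16 + 3637/17186*3/8 + 6609/34372*1/4 + 3947/17186*3/16 + 6649/34372*1/4 = 3947/17186 = pi_s_4  (ok)
  2973/17186*1/8 + 3637/17186*1/16 + 6609/34372*1/16 + 3947/17186*3/8 + 6649/34372*5/16 = 6649/34372 = pi_s_5  (ok)

Answer: 2973/17186 3637/17186 6609/34372 3947/17186 6649/34372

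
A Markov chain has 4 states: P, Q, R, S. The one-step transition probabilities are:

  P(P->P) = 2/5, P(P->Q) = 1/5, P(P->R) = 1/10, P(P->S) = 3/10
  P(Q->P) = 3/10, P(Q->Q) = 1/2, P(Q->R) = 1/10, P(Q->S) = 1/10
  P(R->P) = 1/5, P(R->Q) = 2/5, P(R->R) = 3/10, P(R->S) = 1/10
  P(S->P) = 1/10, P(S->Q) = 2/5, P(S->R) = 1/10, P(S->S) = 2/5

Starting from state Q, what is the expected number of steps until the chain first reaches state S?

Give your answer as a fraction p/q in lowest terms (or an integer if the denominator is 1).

Answer: 360/59

Derivation:
Let h_i = expected steps to first reach S from state i.
Boundary: h_S = 0.
First-step equations for the other states:
  h_P = 1 + 2/5*h_P + 1/5*h_Q + 1/10*h_R + 3/10*h_S
  h_Q = 1 + 3/10*h_P + 1/2*h_Q + 1/10*h_R + 1/10*h_S
  h_R = 1 + 1/5*h_P + 2/5*h_Q + 3/10*h_R + 1/10*h_S

Substituting h_S = 0 and rearranging gives the linear system (I - Q) h = 1:
  [3/5, -1/5, -1/10] . (h_P, h_Q, h_R) = 1
  [-3/10, 1/2, -1/10] . (h_P, h_Q, h_R) = 1
  [-1/5, -2/5, 7/10] . (h_P, h_Q, h_R) = 1

Solving yields:
  h_P = 280/59
  h_Q = 360/59
  h_R = 370/59

Starting state is Q, so the expected hitting time is h_Q = 360/59.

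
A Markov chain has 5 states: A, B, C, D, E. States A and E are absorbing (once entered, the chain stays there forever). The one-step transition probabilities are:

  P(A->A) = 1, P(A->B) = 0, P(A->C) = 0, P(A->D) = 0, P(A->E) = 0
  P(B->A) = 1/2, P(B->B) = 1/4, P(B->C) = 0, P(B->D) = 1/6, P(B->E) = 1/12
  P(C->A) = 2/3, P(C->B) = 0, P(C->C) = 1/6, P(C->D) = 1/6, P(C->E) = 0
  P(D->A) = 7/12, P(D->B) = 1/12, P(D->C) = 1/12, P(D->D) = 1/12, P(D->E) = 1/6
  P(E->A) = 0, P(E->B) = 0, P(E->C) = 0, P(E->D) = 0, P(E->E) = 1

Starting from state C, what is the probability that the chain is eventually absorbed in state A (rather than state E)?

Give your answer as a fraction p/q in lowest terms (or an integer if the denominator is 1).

Answer: 457/476

Derivation:
Let a_i = P(absorbed in A | start in state i).
Boundary conditions: a_A = 1, a_E = 0.
For each transient state i, a_i = sum_j P(i->j) * a_j:
  a_B = 1/2*a_A + 1/4*a_B + 0*a_C + 1/6*a_D + 1/12*a_E
  a_C = 2/3*a_A + 0*a_B + 1/6*a_C + 1/6*a_D + 0*a_E
  a_D = 7/12*a_A + 1/12*a_B + 1/12*a_C + 1/12*a_D + 1/6*a_E

Substituting a_A = 1 and a_E = 0, rearrange to (I - Q) a = r where r[i] = P(i -> A):
  [3/4, 0, -1/6] . (a_B, a_C, a_D) = 1/2
  [0, 5/6, -1/6] . (a_B, a_C, a_D) = 2/3
  [-1/12, -1/12, 11/12] . (a_B, a_C, a_D) = 7/12

Solving yields:
  a_B = 201/238
  a_C = 457/476
  a_D = 381/476

Starting state is C, so the absorption probability is a_C = 457/476.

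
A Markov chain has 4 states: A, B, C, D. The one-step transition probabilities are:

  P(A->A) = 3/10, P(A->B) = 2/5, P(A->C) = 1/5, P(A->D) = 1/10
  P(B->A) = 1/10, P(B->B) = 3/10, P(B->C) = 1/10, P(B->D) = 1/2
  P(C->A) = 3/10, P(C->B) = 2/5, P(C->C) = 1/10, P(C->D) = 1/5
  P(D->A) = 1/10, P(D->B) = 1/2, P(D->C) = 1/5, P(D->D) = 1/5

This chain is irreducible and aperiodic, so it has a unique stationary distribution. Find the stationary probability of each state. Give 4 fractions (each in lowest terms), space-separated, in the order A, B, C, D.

The stationary distribution satisfies pi = pi * P, i.e.:
  pi_A = 3/10*pi_A + 1/10*pi_B + 3/10*pi_C + 1/10*pi_D
  pi_B = 2/5*pi_A + 3/10*pi_B + 2/5*pi_C + 1/2*pi_D
  pi_C = 1/5*pi_A + 1/10*pi_B + 1/10*pi_C + 1/5*pi_D
  pi_D = 1/10*pi_A + 1/2*pi_B + 1/5*pi_C + 1/5*pi_D
with normalization: pi_A + pi_B + pi_C + pi_D = 1.

Using the first 3 balance equations plus normalization, the linear system A*pi = b is:
  [-7/10, 1/10, 3/10, 1/10] . pi = 0
  [2/5, -7/10, 2/5, 1/2] . pi = 0
  [1/5, 1/10, -9/10, 1/5] . pi = 0
  [1, 1, 1, 1] . pi = 1

Solving yields:
  pi_A = 169/1046
  pi_B = 409/1046
  pi_C = 153/1046
  pi_D = 315/1046

Verification (pi * P):
  169/1046*3/10 + 409/1046*1/10 + 153/1046*3/10 + 315/1046*1/10 = 169/1046 = pi_A  (ok)
  169/1046*2/5 + 409/1046*3/10 + 153/1046*2/5 + 315/1046*1/2 = 409/1046 = pi_B  (ok)
  169/1046*1/5 + 409/1046*1/10 + 153/1046*1/10 + 315/1046*1/5 = 153/1046 = pi_C  (ok)
  169/1046*1/10 + 409/1046*1/2 + 153/1046*1/5 + 315/1046*1/5 = 315/1046 = pi_D  (ok)

Answer: 169/1046 409/1046 153/1046 315/1046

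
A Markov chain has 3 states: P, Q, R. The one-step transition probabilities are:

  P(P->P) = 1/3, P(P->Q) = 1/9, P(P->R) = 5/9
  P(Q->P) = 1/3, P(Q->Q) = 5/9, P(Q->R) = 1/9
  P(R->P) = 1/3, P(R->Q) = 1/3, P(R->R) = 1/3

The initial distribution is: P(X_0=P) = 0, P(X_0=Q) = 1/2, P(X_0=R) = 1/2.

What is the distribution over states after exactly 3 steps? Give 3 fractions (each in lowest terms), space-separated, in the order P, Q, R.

Answer: 1/3 247/729 239/729

Derivation:
Propagating the distribution step by step (d_{t+1} = d_t * P):
d_0 = (P=0, Q=1/2, R=1/2)
  d_1[P] = 0*1/3 + 1/2*1/3 + 1/2*1/3 = 1/3
  d_1[Q] = 0*1/9 + 1/2*5/9 + 1/2*1/3 = 4/9
  d_1[R] = 0*5/9 + 1/2*1/9 + 1/2*1/3 = 2/9
d_1 = (P=1/3, Q=4/9, R=2/9)
  d_2[P] = 1/3*1/3 + 4/9*1/3 + 2/9*1/3 = 1/3
  d_2[Q] = 1/3*1/9 + 4/9*5/9 + 2/9*1/3 = 29/81
  d_2[R] = 1/3*5/9 + 4/9*1/9 + 2/9*1/3 = 25/81
d_2 = (P=1/3, Q=29/81, R=25/81)
  d_3[P] = 1/3*1/3 + 29/81*1/3 + 25/81*1/3 = 1/3
  d_3[Q] = 1/3*1/9 + 29/81*5/9 + 25/81*1/3 = 247/729
  d_3[R] = 1/3*5/9 + 29/81*1/9 + 25/81*1/3 = 239/729
d_3 = (P=1/3, Q=247/729, R=239/729)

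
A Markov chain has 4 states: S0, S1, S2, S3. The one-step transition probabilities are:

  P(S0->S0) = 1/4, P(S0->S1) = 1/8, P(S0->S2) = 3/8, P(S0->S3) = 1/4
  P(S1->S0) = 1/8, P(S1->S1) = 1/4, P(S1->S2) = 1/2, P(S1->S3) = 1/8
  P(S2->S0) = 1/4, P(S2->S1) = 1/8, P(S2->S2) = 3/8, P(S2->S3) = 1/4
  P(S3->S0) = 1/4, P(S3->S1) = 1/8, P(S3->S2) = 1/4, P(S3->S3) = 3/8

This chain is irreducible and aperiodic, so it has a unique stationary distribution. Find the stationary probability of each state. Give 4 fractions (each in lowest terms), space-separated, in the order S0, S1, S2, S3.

The stationary distribution satisfies pi = pi * P, i.e.:
  pi_S0 = 1/4*pi_S0 + 1/8*pi_S1 + 1/4*pi_S2 + 1/4*pi_S3
  pi_S1 = 1/8*pi_S0 + 1/4*pi_S1 + 1/8*pi_S2 + 1/8*pi_S3
  pi_S2 = 3/8*pi_S0 + 1/2*pi_S1 + 3/8*pi_S2 + 1/4*pi_S3
  pi_S3 = 1/4*pi_S0 + 1/8*pi_S1 + 1/4*pi_S2 + 3/8*pi_S3
with normalization: pi_S0 + pi_S1 + pi_S2 + pi_S3 = 1.

Using the first 3 balance equations plus normalization, the linear system A*pi = b is:
  [-3/4, 1/8, 1/4, 1/4] . pi = 0
  [1/8, -3/4, 1/8, 1/8] . pi = 0
  [3/8, 1/2, -5/8, 1/4] . pi = 0
  [1, 1, 1, 1] . pi = 1

Solving yields:
  pi_S0 = 13/56
  pi_S1 = 1/7
  pi_S2 = 141/392
  pi_S3 = 13/49

Verification (pi * P):
  13/56*1/4 + 1/7*1/8 + 141/392*1/4 + 13/49*1/4 = 13/56 = pi_S0  (ok)
  13/56*1/8 + 1/7*1/4 + 141/392*1/8 + 13/49*1/8 = 1/7 = pi_S1  (ok)
  13/56*3/8 + 1/7*1/2 + 141/392*3/8 + 13/49*1/4 = 141/392 = pi_S2  (ok)
  13/56*1/4 + 1/7*1/8 + 141/392*1/4 + 13/49*3/8 = 13/49 = pi_S3  (ok)

Answer: 13/56 1/7 141/392 13/49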